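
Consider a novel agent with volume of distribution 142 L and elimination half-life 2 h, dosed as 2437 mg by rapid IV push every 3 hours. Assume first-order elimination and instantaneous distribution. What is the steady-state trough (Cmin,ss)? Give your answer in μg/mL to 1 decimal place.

k = ln2/t½ = ln2/2 ≈ 0.346574 h⁻¹; fraction remaining f = e^(−kτ) = e^(−0.346574×3) ≈ 0.3536.
Single-dose peak C₀ = D/Vd = 2437/142 ≈ 17.162 μg/mL.
Steady-state trough Cmin,ss = C₀·f/(1−f) ≈ 17.162 × 0.3536/0.6464 ≈ 9.388 μg/mL.

9.4 μg/mL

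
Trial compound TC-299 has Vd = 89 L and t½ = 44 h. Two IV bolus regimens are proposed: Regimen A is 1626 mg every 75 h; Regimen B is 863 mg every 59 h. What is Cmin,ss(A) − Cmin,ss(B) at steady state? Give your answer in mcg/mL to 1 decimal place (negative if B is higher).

1.8 mcg/mL

Regimen A: f = (1/2)^(75/44) ≈ 0.3068; Cmin,ss = (1626/89)·f/(1−f) ≈ 8.086 mcg/mL.
Regimen B: f = (1/2)^(59/44) ≈ 0.3948; Cmin,ss = (863/89)·f/(1−f) ≈ 6.326 mcg/mL.
Difference ≈ 8.086 − 6.326 ≈ 1.760 mcg/mL.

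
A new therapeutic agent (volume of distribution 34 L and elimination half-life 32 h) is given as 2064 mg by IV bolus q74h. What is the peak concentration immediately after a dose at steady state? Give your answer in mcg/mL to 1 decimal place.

Over one 74-h interval, 74/32 ≈ 2.3125 half-lives elapse, leaving f ≈ 0.2013 of each dose.
At steady state, accumulation factor R = 1/(1 − e^(−kτ)) ≈ 1.2520.
Each bolus raises the concentration by D/Vd = 2064/34 ≈ 60.706 mcg/mL.
Cmax,ss = C₀/(1 − f) ≈ 60.706/0.7987 ≈ 76.006 mcg/mL.

76.0 mcg/mL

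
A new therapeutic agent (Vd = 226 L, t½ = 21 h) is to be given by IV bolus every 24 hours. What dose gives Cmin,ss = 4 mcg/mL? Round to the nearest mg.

τ/t½ = 24/21 ≈ 1.1429, so f = (1/2)^(24/21) ≈ 0.452862.
Cmin,ss = (D/Vd)·f/(1−f), so D = Cmin,ss·Vd·(1−f)/f.
D = 4 × 226 × (1−f)/f ≈ 4 × 226 × 1.20818 ≈ 1092.19 mg.

1092 mg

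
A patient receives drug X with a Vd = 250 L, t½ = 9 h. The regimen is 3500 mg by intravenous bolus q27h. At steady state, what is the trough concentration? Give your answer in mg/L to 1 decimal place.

2.0 mg/L

The dosing interval is 3 half-lives, so f = 2^(−3) = 0.125.
Accumulation ratio R = 1/(1 − f) = 1/0.875 = 8/7.
Single-dose peak C₀ = D/Vd = 3500/250 = 14 mg/L.
Steady-state peak Cmax,ss = C₀·R = 14 × 8/7 ≈ 16.000 mg/L.
Steady-state trough Cmin,ss = Cmax,ss·f ≈ 16.000 × 0.125 ≈ 2.000 mg/L.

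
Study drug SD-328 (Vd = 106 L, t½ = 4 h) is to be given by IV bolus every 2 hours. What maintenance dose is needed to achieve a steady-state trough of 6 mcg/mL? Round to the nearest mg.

263 mg

τ/t½ = 2/4 ≈ 0.5, so f = (1/2)^(2/4) ≈ 0.707107.
Cmin,ss = (D/Vd)·f/(1−f), so D = Cmin,ss·Vd·(1−f)/f.
D = 6 × 106 × (1−f)/f ≈ 6 × 106 × 0.41421 ≈ 263.44 mg.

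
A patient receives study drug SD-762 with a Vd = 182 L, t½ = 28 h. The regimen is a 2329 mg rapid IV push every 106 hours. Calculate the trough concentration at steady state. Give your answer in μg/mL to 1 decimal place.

1.0 μg/mL

k = ln2/t½ = ln2/28 ≈ 0.024755 h⁻¹; fraction remaining f = e^(−kτ) = e^(−0.024755×106) ≈ 0.0725.
Accumulation ratio R = 1/(1 − f) ≈ 1/0.9275 ≈ 1.0782.
Single-dose peak C₀ = D/Vd = 2329/182 ≈ 12.797 μg/mL.
Steady-state peak Cmax,ss = C₀·R ≈ 12.797 × 1.0782 ≈ 13.798 μg/mL.
One interval later, Cmin,ss = Cmax,ss·e^(−kτ) ≈ 13.798 × 0.0725 ≈ 1.000 μg/mL.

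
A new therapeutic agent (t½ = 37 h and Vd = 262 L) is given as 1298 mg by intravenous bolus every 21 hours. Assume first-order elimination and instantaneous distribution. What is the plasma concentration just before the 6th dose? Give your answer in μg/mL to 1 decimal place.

f = (1/2)^(τ/t½) = (1/2)^(21/37) ≈ 0.6748.
C₀ = D/Vd = 1298/262 ≈ 4.954 μg/mL.
Before the 6th dose, 5 doses have been given. Superposition: Cmin = C₀·(f + f² + … + f^5).
≈ 4.954 × (0.6748 + 0.4554 + 0.3073 + 0.2073 + 0.1399) ≈ 4.954 × 1.7847 ≈ 8.841 μg/mL.

8.8 μg/mL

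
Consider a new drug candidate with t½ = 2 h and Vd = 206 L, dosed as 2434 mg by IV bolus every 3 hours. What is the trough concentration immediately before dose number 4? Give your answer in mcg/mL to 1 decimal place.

f = (1/2)^(τ/t½) = (1/2)^(3/2) ≈ 0.3536.
C₀ = D/Vd = 2434/206 ≈ 11.816 mcg/mL.
Before the 4th dose, 3 doses have been given. Superposition: Cmin = C₀·(f + f² + … + f^3).
≈ 11.816 × (0.3536 + 0.1250 + 0.0442) ≈ 11.816 × 0.5228 ≈ 6.177 mcg/mL.

6.2 mcg/mL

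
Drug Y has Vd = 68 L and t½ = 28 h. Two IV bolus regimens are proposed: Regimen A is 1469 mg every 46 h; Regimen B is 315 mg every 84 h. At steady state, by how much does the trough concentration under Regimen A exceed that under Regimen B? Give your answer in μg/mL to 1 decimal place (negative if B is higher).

9.5 μg/mL

Regimen A: f = (1/2)^(46/28) ≈ 0.3202; Cmin,ss = (1469/68)·f/(1−f) ≈ 10.175 μg/mL.
Regimen B: f = (1/2)^(84/28) ≈ 0.1250; Cmin,ss = (315/68)·f/(1−f) ≈ 0.662 μg/mL.
Difference ≈ 10.175 − 0.662 ≈ 9.513 μg/mL.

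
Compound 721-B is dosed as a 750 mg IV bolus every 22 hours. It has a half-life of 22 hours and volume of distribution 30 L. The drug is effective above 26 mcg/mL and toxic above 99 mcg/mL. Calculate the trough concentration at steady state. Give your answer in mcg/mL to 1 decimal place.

25.0 mcg/mL

The dosing interval is 1 half-life, so f = 2^(−1) = 0.5.
At steady state, R = 1/(1 − 0.5) = 2/1.
Single-dose peak C₀ = D/Vd = 750/30 = 25 mcg/mL.
Steady-state peak Cmax,ss = C₀·R = 25 × 2/1 ≈ 50.000 mcg/mL.
Steady-state trough Cmin,ss = Cmax,ss·f ≈ 50.000 × 0.5 ≈ 25.000 mcg/mL.
Trough 25.0 mcg/mL vs MEC 26 mcg/mL: subtherapeutic.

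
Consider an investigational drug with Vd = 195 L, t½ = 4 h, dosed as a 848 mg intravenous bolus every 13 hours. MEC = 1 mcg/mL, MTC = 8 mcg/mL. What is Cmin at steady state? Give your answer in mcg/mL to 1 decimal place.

Over one 13-h interval, 13/4 ≈ 3.25 half-lives elapse, leaving f ≈ 0.1051 of each dose.
Accumulation ratio R = 1/(1 − f) ≈ 1/0.8949 ≈ 1.1174.
Single-dose peak C₀ = D/Vd = 848/195 ≈ 4.349 mcg/mL.
Steady-state peak Cmax,ss = C₀·R ≈ 4.349 × 1.1174 ≈ 4.860 mcg/mL.
One interval later, Cmin,ss = Cmax,ss·e^(−kτ) ≈ 4.860 × 0.1051 ≈ 0.511 mcg/mL.
Trough 0.5 mcg/mL vs MEC 1 mcg/mL: subtherapeutic.

0.5 mcg/mL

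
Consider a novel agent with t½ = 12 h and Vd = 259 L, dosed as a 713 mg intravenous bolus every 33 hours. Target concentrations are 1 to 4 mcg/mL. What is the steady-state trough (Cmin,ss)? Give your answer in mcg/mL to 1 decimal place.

0.5 mcg/mL

k = ln2/t½ = ln2/12 ≈ 0.057762 h⁻¹; fraction remaining f = e^(−kτ) = e^(−0.057762×33) ≈ 0.1487.
At steady state, accumulation factor R = 1/(1 − e^(−kτ)) ≈ 1.1747.
Each bolus raises the concentration by D/Vd = 713/259 ≈ 2.753 mcg/mL.
Cmax,ss = C₀/(1 − f) ≈ 2.753/0.8513 ≈ 3.234 mcg/mL.
Steady-state trough Cmin,ss = Cmax,ss·f ≈ 3.234 × 0.1487 ≈ 0.481 mcg/mL.
Trough 0.5 mcg/mL vs MEC 1 mcg/mL: subtherapeutic.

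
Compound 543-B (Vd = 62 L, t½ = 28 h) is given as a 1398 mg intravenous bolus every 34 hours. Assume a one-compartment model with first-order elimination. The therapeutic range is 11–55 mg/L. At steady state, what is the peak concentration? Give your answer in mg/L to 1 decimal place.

39.6 mg/L

τ/t½ = 34/28 ≈ 1.2143, so fraction remaining f = (1/2)^(34/28) ≈ 0.4310.
Accumulation ratio R = 1/(1 − f) ≈ 1/0.5690 ≈ 1.7575.
Single-dose peak C₀ = D/Vd = 1398/62 ≈ 22.548 mg/L.
Steady-state peak Cmax,ss = C₀·R ≈ 22.548 × 1.7575 ≈ 39.628 mg/L.
Peak 39.6 mg/L vs MTC 55 mg/L: below toxic threshold.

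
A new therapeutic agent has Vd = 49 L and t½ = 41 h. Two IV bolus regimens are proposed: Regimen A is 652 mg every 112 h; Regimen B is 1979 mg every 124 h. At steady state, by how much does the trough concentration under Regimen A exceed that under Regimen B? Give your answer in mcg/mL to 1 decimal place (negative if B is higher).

Regimen A: f = (1/2)^(112/41) ≈ 0.1505; Cmin,ss = (652/49)·f/(1−f) ≈ 2.357 mcg/mL.
Regimen B: f = (1/2)^(124/41) ≈ 0.1229; Cmin,ss = (1979/49)·f/(1−f) ≈ 5.659 mcg/mL.
Difference ≈ 2.357 − 5.659 ≈ -3.302 mcg/mL.

-3.3 mcg/mL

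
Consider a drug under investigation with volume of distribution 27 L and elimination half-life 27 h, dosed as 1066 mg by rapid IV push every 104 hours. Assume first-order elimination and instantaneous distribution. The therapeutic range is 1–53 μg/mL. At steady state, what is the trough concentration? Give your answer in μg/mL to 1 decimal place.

2.9 μg/mL

Over one 104-h interval, 104/27 ≈ 3.8519 half-lives elapse, leaving f ≈ 0.0693 of each dose.
Each bolus raises the concentration by D/Vd = 1066/27 ≈ 39.481 μg/mL.
Steady-state trough Cmin,ss = C₀·f/(1−f) ≈ 39.481 × 0.0693/0.9307 ≈ 2.940 μg/mL.
Trough 2.9 μg/mL vs MEC 1 μg/mL: adequate.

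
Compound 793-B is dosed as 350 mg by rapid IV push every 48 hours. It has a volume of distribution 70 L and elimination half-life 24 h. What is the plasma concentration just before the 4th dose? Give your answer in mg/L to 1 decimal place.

1.6 mg/L

f = (1/2)^(τ/t½) = (1/2)^(48/24) ≈ 0.2500.
C₀ = D/Vd = 350/70 ≈ 5.000 mg/L.
Before the 4th dose, 3 doses have been given. Superposition: Cmin = C₀·(f + f² + … + f^3).
≈ 5.000 × (0.2500 + 0.0625 + 0.0156) ≈ 5.000 × 0.3281 ≈ 1.641 mg/L.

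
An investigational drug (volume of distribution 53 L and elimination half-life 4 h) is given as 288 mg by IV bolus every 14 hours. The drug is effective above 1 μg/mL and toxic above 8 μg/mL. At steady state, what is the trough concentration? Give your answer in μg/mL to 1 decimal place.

0.5 μg/mL

k = ln2/t½ = ln2/4 ≈ 0.173287 h⁻¹; fraction remaining f = e^(−kτ) = e^(−0.173287×14) ≈ 0.0884.
Accumulation ratio R = 1/(1 − f) ≈ 1/0.9116 ≈ 1.0970.
Single-dose peak C₀ = D/Vd = 288/53 ≈ 5.434 μg/mL.
Cmax,ss = C₀/(1 − f) ≈ 5.434/0.9116 ≈ 5.961 μg/mL.
Steady-state trough Cmin,ss = Cmax,ss·f ≈ 5.961 × 0.0884 ≈ 0.527 μg/mL.
Trough 0.5 μg/mL vs MEC 1 μg/mL: subtherapeutic.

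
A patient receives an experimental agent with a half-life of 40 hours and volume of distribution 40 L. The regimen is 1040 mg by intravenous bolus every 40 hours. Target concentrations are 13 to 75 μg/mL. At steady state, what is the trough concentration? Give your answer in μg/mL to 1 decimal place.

26.0 μg/mL

The dosing interval is 1 half-life, so f = 2^(−1) = 0.5.
Accumulation ratio R = 1/(1 − f) = 1/0.5 = 2/1.
Single-dose peak C₀ = D/Vd = 1040/40 = 26 μg/mL.
Steady-state peak Cmax,ss = C₀·R = 26 × 2/1 ≈ 52.000 μg/mL.
Steady-state trough Cmin,ss = Cmax,ss·f ≈ 52.000 × 0.5 ≈ 26.000 μg/mL.
Trough 26.0 μg/mL vs MEC 13 μg/mL: adequate.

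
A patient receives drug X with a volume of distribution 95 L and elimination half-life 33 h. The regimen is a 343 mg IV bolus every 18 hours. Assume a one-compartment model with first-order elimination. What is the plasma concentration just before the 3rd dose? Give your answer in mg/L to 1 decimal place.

4.2 mg/L

f = (1/2)^(τ/t½) = (1/2)^(18/33) ≈ 0.6852.
C₀ = D/Vd = 343/95 ≈ 3.611 mg/L.
Before the 3rd dose, 2 doses have been given. Superposition: Cmin = C₀·(f + f²).
≈ 3.611 × (0.6852 + 0.4695) ≈ 3.611 × 1.1547 ≈ 4.170 mg/L.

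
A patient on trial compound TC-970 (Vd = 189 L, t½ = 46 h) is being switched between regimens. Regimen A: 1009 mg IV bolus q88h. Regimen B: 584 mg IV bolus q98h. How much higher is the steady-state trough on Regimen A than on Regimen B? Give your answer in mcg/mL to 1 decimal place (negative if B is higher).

1.0 mcg/mL

Regimen A: f = (1/2)^(88/46) ≈ 0.2655; Cmin,ss = (1009/189)·f/(1−f) ≈ 1.930 mcg/mL.
Regimen B: f = (1/2)^(98/46) ≈ 0.2284; Cmin,ss = (584/189)·f/(1−f) ≈ 0.915 mcg/mL.
Difference ≈ 1.930 − 0.915 ≈ 1.015 mcg/mL.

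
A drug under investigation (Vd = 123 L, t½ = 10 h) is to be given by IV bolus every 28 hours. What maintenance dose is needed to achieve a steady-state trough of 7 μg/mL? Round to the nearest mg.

5135 mg

τ/t½ = 28/10 ≈ 2.8, so f = (1/2)^(28/10) ≈ 0.143587.
Cmin,ss = (D/Vd)·f/(1−f), so D = Cmin,ss·Vd·(1−f)/f.
D = 7 × 123 × (1−f)/f ≈ 7 × 123 × 5.96442 ≈ 5135.37 mg.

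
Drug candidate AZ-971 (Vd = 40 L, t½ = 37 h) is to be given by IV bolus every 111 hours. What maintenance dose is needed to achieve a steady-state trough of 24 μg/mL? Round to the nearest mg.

6720 mg

τ/t½ = 111/37 ≈ 3, so f = (1/2)^(111/37) ≈ 0.125000.
Cmin,ss = (D/Vd)·f/(1−f), so D = Cmin,ss·Vd·(1−f)/f.
D = 24 × 40 × (1−f)/f ≈ 24 × 40 × 7.00000 ≈ 6720.00 mg.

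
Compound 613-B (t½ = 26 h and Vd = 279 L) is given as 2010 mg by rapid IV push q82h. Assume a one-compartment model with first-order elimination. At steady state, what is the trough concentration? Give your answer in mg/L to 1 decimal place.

0.9 mg/L

k = ln2/t½ = ln2/26 ≈ 0.026660 h⁻¹; fraction remaining f = e^(−kτ) = e^(−0.026660×82) ≈ 0.1124.
Each bolus raises the concentration by D/Vd = 2010/279 ≈ 7.204 mg/L.
Steady-state trough Cmin,ss = C₀·f/(1−f) ≈ 7.204 × 0.1124/0.8876 ≈ 0.912 mg/L.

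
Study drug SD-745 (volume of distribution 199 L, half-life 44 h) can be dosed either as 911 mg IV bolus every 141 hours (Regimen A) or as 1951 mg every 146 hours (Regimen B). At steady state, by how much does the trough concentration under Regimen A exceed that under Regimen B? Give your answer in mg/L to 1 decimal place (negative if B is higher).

Regimen A: f = (1/2)^(141/44) ≈ 0.1085; Cmin,ss = (911/199)·f/(1−f) ≈ 0.557 mg/L.
Regimen B: f = (1/2)^(146/44) ≈ 0.1003; Cmin,ss = (1951/199)·f/(1−f) ≈ 1.093 mg/L.
Difference ≈ 0.557 − 1.093 ≈ -0.536 mg/L.

-0.5 mg/L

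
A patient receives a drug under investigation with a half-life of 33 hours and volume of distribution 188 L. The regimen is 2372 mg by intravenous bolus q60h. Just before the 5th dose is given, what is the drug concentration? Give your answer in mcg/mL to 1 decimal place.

f = (1/2)^(τ/t½) = (1/2)^(60/33) ≈ 0.2836.
C₀ = D/Vd = 2372/188 ≈ 12.617 mcg/mL.
Before the 5th dose, 4 doses have been given. Superposition: Cmin = C₀·(f + f² + … + f^4).
≈ 12.617 × (0.2836 + 0.0804 + 0.0228 + 0.0065) ≈ 12.617 × 0.3933 ≈ 4.962 mcg/mL.

5.0 mcg/mL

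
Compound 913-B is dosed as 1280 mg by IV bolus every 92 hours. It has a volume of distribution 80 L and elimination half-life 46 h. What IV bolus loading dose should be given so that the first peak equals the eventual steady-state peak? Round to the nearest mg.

1707 mg

f = (1/2)^(92/46) ≈ 0.250000; accumulation ratio R = 1/(1−f) ≈ 1.33333.
Loading dose to hit Cmax,ss on first dose: D_load = D_maint·R ≈ 1280 × 1.33333 ≈ 1706.66 mg.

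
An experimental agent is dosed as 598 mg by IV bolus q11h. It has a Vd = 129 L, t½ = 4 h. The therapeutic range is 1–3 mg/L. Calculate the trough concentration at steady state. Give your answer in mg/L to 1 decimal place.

0.8 mg/L

Over one 11-h interval, 11/4 ≈ 2.75 half-lives elapse, leaving f ≈ 0.1487 of each dose.
At steady state, accumulation factor R = 1/(1 − e^(−kτ)) ≈ 1.1747.
Single-dose peak C₀ = D/Vd = 598/129 ≈ 4.636 mg/L.
Steady-state peak Cmax,ss = C₀·R ≈ 4.636 × 1.1747 ≈ 5.446 mg/L.
Steady-state trough Cmin,ss = Cmax,ss·f ≈ 5.446 × 0.1487 ≈ 0.810 mg/L.
Trough 0.8 mg/L vs MEC 1 mg/L: subtherapeutic.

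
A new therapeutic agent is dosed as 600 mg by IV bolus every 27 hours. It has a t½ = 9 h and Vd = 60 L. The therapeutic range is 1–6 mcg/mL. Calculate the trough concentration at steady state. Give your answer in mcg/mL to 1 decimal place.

The dosing interval is 3 half-lives, so f = 2^(−3) = 0.125.
At steady state, R = 1/(1 − 0.125) = 8/7.
Single-dose peak C₀ = D/Vd = 600/60 = 10 mcg/mL.
Steady-state peak Cmax,ss = C₀·R = 10 × 8/7 ≈ 11.429 mcg/mL.
Steady-state trough Cmin,ss = Cmax,ss·f ≈ 11.429 × 0.125 ≈ 1.429 mcg/mL.
Trough 1.4 mcg/mL vs MEC 1 mcg/mL: adequate.

1.4 mcg/mL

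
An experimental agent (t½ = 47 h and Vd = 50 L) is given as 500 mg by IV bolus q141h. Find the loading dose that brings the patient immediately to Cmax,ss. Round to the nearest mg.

f = (1/2)^(141/47) ≈ 0.125000; accumulation ratio R = 1/(1−f) ≈ 1.14286.
Loading dose to hit Cmax,ss on first dose: D_load = D_maint·R ≈ 500 × 1.14286 ≈ 571.43 mg.

571 mg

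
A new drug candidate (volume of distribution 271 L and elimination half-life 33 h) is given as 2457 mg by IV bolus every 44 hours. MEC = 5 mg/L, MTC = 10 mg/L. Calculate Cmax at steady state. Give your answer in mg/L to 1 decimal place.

15.0 mg/L

k = ln2/t½ = ln2/33 ≈ 0.021004 h⁻¹; fraction remaining f = e^(−kτ) = e^(−0.021004×44) ≈ 0.3969.
Accumulation ratio R = 1/(1 − f) ≈ 1/0.6031 ≈ 1.6581.
Each bolus raises the concentration by D/Vd = 2457/271 ≈ 9.066 mg/L.
Steady-state peak Cmax,ss = C₀·R ≈ 9.066 × 1.6581 ≈ 15.032 mg/L.
Peak 15.0 mg/L vs MTC 10 mg/L: exceeds toxic threshold.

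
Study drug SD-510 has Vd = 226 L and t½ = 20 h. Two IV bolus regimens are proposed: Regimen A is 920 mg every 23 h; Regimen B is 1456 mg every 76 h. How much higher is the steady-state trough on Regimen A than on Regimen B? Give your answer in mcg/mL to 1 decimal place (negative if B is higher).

2.8 mcg/mL

Regimen A: f = (1/2)^(23/20) ≈ 0.4506; Cmin,ss = (920/226)·f/(1−f) ≈ 3.339 mcg/mL.
Regimen B: f = (1/2)^(76/20) ≈ 0.0718; Cmin,ss = (1456/226)·f/(1−f) ≈ 0.498 mcg/mL.
Difference ≈ 3.339 − 0.498 ≈ 2.841 mcg/mL.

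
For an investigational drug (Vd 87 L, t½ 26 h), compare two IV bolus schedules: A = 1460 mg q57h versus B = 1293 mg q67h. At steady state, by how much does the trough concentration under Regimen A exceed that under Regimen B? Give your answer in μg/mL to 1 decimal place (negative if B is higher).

Regimen A: f = (1/2)^(57/26) ≈ 0.2188; Cmin,ss = (1460/87)·f/(1−f) ≈ 4.700 μg/mL.
Regimen B: f = (1/2)^(67/26) ≈ 0.1676; Cmin,ss = (1293/87)·f/(1−f) ≈ 2.992 μg/mL.
Difference ≈ 4.700 − 2.992 ≈ 1.708 μg/mL.

1.7 μg/mL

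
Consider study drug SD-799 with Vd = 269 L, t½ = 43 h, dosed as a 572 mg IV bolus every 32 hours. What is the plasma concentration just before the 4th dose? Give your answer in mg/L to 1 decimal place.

2.5 mg/L

f = (1/2)^(τ/t½) = (1/2)^(32/43) ≈ 0.5970.
C₀ = D/Vd = 572/269 ≈ 2.126 mg/L.
Before the 4th dose, 3 doses have been given. Superposition: Cmin = C₀·(f + f² + … + f^3).
≈ 2.126 × (0.5970 + 0.3564 + 0.2128) ≈ 2.126 × 1.1662 ≈ 2.479 mg/L.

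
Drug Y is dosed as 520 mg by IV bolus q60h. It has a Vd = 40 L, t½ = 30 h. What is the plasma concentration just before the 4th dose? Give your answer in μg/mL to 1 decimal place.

4.3 μg/mL

f = (1/2)^(τ/t½) = (1/2)^(60/30) ≈ 0.2500.
C₀ = D/Vd = 520/40 ≈ 13.000 μg/mL.
Before the 4th dose, 3 doses have been given. Superposition: Cmin = C₀·(f + f² + … + f^3).
≈ 13.000 × (0.2500 + 0.0625 + 0.0156) ≈ 13.000 × 0.3281 ≈ 4.265 μg/mL.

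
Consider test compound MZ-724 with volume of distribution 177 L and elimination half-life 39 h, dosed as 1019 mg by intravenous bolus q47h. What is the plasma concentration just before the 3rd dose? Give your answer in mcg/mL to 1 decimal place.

f = (1/2)^(τ/t½) = (1/2)^(47/39) ≈ 0.4337.
C₀ = D/Vd = 1019/177 ≈ 5.757 mcg/mL.
Before the 3rd dose, 2 doses have been given. Superposition: Cmin = C₀·(f + f²).
≈ 5.757 × (0.4337 + 0.1881) ≈ 5.757 × 0.6218 ≈ 3.580 mcg/mL.

3.6 mcg/mL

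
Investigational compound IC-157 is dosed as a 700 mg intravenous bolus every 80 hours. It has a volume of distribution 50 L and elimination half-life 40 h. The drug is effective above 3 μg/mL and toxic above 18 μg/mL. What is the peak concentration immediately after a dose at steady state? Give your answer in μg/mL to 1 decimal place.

τ = 80 h = 2 half-lives, so f = (1/2)^2 = 0.25.
Accumulation ratio R = 1/(1 − f) = 1/0.75 = 4/3.
Single-dose peak C₀ = D/Vd = 700/50 = 14 μg/mL.
Steady-state peak Cmax,ss = C₀·R = 14 × 4/3 ≈ 18.667 μg/mL.
Peak 18.7 μg/mL vs MTC 18 μg/mL: exceeds toxic threshold.

18.7 μg/mL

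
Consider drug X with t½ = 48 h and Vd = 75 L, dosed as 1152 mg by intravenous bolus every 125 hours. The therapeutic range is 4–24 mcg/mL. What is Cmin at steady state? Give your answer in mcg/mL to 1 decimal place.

k = ln2/t½ = ln2/48 ≈ 0.014441 h⁻¹; fraction remaining f = e^(−kτ) = e^(−0.014441×125) ≈ 0.1645.
Accumulation ratio R = 1/(1 − f) ≈ 1/0.8355 ≈ 1.1969.
Each bolus raises the concentration by D/Vd = 1152/75 ≈ 15.360 mcg/mL.
Cmax,ss = C₀/(1 − f) ≈ 15.360/0.8355 ≈ 18.384 mcg/mL.
Steady-state trough Cmin,ss = Cmax,ss·f ≈ 18.384 × 0.1645 ≈ 3.024 mcg/mL.
Trough 3.0 mcg/mL vs MEC 4 mcg/mL: subtherapeutic.

3.0 mcg/mL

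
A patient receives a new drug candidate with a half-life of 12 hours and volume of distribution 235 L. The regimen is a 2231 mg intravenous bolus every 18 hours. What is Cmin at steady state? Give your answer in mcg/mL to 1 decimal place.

5.2 mcg/mL

τ/t½ = 18/12 ≈ 1.5, so fraction remaining f = (1/2)^(18/12) ≈ 0.3536.
Accumulation ratio R = 1/(1 − f) ≈ 1/0.6464 ≈ 1.5470.
Each bolus raises the concentration by D/Vd = 2231/235 ≈ 9.494 mcg/mL.
Steady-state peak Cmax,ss = C₀·R ≈ 9.494 × 1.5470 ≈ 14.687 mcg/mL.
One interval later, Cmin,ss = Cmax,ss·e^(−kτ) ≈ 14.687 × 0.3536 ≈ 5.193 mcg/mL.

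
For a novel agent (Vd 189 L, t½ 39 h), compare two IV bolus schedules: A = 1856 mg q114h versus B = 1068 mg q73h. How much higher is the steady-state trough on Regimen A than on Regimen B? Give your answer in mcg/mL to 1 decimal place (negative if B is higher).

Regimen A: f = (1/2)^(114/39) ≈ 0.1318; Cmin,ss = (1856/189)·f/(1−f) ≈ 1.491 mcg/mL.
Regimen B: f = (1/2)^(73/39) ≈ 0.2732; Cmin,ss = (1068/189)·f/(1−f) ≈ 2.124 mcg/mL.
Difference ≈ 1.491 − 2.124 ≈ -0.633 mcg/mL.

-0.6 mcg/mL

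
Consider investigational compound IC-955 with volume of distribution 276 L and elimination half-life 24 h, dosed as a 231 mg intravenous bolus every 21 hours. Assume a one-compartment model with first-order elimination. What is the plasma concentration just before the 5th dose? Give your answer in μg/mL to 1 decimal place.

0.9 μg/mL

f = (1/2)^(τ/t½) = (1/2)^(21/24) ≈ 0.5453.
C₀ = D/Vd = 231/276 ≈ 0.837 μg/mL.
Before the 5th dose, 4 doses have been given. Superposition: Cmin = C₀·(f + f² + … + f^4).
≈ 0.837 × (0.5453 + 0.2974 + 0.1621 + 0.0884) ≈ 0.837 × 1.0932 ≈ 0.915 μg/mL.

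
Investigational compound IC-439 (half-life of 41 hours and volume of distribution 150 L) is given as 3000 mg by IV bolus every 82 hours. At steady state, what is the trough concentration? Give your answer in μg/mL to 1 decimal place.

The dosing interval is 2 half-lives, so f = 2^(−2) = 0.25.
At steady state, R = 1/(1 − 0.25) = 4/3.
Single-dose peak C₀ = D/Vd = 3000/150 = 20 μg/mL.
Steady-state peak Cmax,ss = C₀·R = 20 × 4/3 ≈ 26.667 μg/mL.
Steady-state trough Cmin,ss = Cmax,ss·f ≈ 26.667 × 0.25 ≈ 6.667 μg/mL.

6.7 μg/mL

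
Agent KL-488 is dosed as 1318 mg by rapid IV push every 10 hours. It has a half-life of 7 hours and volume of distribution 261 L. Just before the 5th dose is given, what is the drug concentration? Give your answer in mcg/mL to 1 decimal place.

f = (1/2)^(τ/t½) = (1/2)^(10/7) ≈ 0.3715.
C₀ = D/Vd = 1318/261 ≈ 5.050 mcg/mL.
Before the 5th dose, 4 doses have been given. Superposition: Cmin = C₀·(f + f² + … + f^4).
≈ 5.050 × (0.3715 + 0.1380 + 0.0513 + 0.0190) ≈ 5.050 × 0.5798 ≈ 2.928 mcg/mL.

2.9 mcg/mL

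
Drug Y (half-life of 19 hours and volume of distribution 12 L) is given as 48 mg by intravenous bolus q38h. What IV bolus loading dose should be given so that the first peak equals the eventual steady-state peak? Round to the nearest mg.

f = (1/2)^(38/19) ≈ 0.250000; accumulation ratio R = 1/(1−f) ≈ 1.33333.
Loading dose to hit Cmax,ss on first dose: D_load = D_maint·R ≈ 48 × 1.33333 ≈ 64.00 mg.

64 mg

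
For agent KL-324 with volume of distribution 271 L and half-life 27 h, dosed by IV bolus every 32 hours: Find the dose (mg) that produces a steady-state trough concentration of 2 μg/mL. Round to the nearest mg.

690 mg

τ/t½ = 32/27 ≈ 1.1852, so f = (1/2)^(32/27) ≈ 0.439768.
Cmin,ss = (D/Vd)·f/(1−f), so D = Cmin,ss·Vd·(1−f)/f.
D = 2 × 271 × (1−f)/f ≈ 2 × 271 × 1.27393 ≈ 690.47 mg.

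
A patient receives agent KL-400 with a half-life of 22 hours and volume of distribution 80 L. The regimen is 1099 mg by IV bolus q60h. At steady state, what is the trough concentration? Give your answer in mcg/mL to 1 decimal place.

2.4 mcg/mL

k = ln2/t½ = ln2/22 ≈ 0.031507 h⁻¹; fraction remaining f = e^(−kτ) = e^(−0.031507×60) ≈ 0.1510.
At steady state, accumulation factor R = 1/(1 − e^(−kτ)) ≈ 1.1779.
Single-dose peak C₀ = D/Vd = 1099/80 ≈ 13.738 mcg/mL.
Cmax,ss = C₀/(1 − f) ≈ 13.738/0.8490 ≈ 16.181 mcg/mL.
Steady-state trough Cmin,ss = Cmax,ss·f ≈ 16.181 × 0.1510 ≈ 2.443 mcg/mL.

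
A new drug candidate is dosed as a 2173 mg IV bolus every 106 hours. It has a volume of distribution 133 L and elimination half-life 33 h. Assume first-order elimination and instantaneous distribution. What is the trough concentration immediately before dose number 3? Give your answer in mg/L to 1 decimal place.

f = (1/2)^(τ/t½) = (1/2)^(106/33) ≈ 0.1079.
C₀ = D/Vd = 2173/133 ≈ 16.338 mg/L.
Before the 3rd dose, 2 doses have been given. Superposition: Cmin = C₀·(f + f²).
≈ 16.338 × (0.1079 + 0.0116) ≈ 16.338 × 0.1195 ≈ 1.952 mg/L.

2.0 mg/L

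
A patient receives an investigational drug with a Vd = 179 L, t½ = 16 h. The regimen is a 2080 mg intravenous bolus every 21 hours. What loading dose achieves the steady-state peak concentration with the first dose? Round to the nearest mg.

3482 mg

f = (1/2)^(21/16) ≈ 0.402623; accumulation ratio R = 1/(1−f) ≈ 1.67398.
Loading dose to hit Cmax,ss on first dose: D_load = D_maint·R ≈ 2080 × 1.67398 ≈ 3481.88 mg.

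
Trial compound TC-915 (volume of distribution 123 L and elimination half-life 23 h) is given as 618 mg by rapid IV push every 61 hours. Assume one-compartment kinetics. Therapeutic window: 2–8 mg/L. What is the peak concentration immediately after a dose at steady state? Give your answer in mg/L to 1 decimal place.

6.0 mg/L

τ/t½ = 61/23 ≈ 2.6522, so fraction remaining f = (1/2)^(61/23) ≈ 0.1591.
Accumulation ratio R = 1/(1 − f) ≈ 1/0.8409 ≈ 1.1892.
Each bolus raises the concentration by D/Vd = 618/123 ≈ 5.024 mg/L.
Steady-state peak Cmax,ss = C₀·R ≈ 5.024 × 1.1892 ≈ 5.975 mg/L.
Peak 6.0 mg/L vs MTC 8 mg/L: below toxic threshold.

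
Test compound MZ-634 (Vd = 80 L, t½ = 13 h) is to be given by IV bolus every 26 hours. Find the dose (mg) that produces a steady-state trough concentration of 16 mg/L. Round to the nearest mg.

3840 mg

τ/t½ = 26/13 ≈ 2, so f = (1/2)^(26/13) ≈ 0.250000.
Cmin,ss = (D/Vd)·f/(1−f), so D = Cmin,ss·Vd·(1−f)/f.
D = 16 × 80 × (1−f)/f ≈ 16 × 80 × 3.00000 ≈ 3840.00 mg.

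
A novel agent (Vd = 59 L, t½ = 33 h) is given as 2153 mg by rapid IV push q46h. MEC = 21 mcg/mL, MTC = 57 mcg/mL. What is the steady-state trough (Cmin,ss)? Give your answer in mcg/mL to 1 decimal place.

τ/t½ = 46/33 ≈ 1.3939, so fraction remaining f = (1/2)^(46/33) ≈ 0.3805.
At steady state, accumulation factor R = 1/(1 − e^(−kτ)) ≈ 1.6142.
Single-dose peak C₀ = D/Vd = 2153/59 ≈ 36.492 mcg/mL.
Steady-state peak Cmax,ss = C₀·R ≈ 36.492 × 1.6142 ≈ 58.905 mcg/mL.
One interval later, Cmin,ss = Cmax,ss·e^(−kτ) ≈ 58.905 × 0.3805 ≈ 22.413 mcg/mL.
Trough 22.4 mcg/mL vs MEC 21 mcg/mL: adequate.

22.4 mcg/mL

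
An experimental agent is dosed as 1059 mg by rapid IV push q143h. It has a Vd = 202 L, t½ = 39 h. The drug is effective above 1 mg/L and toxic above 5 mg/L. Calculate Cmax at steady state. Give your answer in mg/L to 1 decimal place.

5.7 mg/L

τ/t½ = 143/39 ≈ 3.6667, so fraction remaining f = (1/2)^(143/39) ≈ 0.0787.
Accumulation ratio R = 1/(1 − f) ≈ 1/0.9213 ≈ 1.0854.
Each bolus raises the concentration by D/Vd = 1059/202 ≈ 5.243 mg/L.
Steady-state peak Cmax,ss = C₀·R ≈ 5.243 × 1.0854 ≈ 5.691 mg/L.
Peak 5.7 mg/L vs MTC 5 mg/L: exceeds toxic threshold.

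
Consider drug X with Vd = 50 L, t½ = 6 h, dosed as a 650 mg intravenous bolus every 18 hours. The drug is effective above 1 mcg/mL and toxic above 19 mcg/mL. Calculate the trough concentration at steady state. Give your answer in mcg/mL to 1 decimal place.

1.9 mcg/mL

τ = 18 h = 3 half-lives, so f = (1/2)^3 = 0.125.
Accumulation ratio R = 1/(1 − f) = 1/0.875 = 8/7.
Single-dose peak C₀ = D/Vd = 650/50 = 13 mcg/mL.
Steady-state peak Cmax,ss = C₀·R = 13 × 8/7 ≈ 14.857 mcg/mL.
Steady-state trough Cmin,ss = Cmax,ss·f ≈ 14.857 × 0.125 ≈ 1.857 mcg/mL.
Trough 1.9 mcg/mL vs MEC 1 mcg/mL: adequate.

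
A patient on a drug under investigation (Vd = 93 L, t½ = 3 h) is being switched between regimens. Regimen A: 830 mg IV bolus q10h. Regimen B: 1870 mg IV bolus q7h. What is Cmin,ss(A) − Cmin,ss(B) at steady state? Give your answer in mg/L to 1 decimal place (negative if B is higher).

-4.0 mg/L

Regimen A: f = (1/2)^(10/3) ≈ 0.0992; Cmin,ss = (830/93)·f/(1−f) ≈ 0.983 mg/L.
Regimen B: f = (1/2)^(7/3) ≈ 0.1984; Cmin,ss = (1870/93)·f/(1−f) ≈ 4.977 mg/L.
Difference ≈ 0.983 − 4.977 ≈ -3.994 mg/L.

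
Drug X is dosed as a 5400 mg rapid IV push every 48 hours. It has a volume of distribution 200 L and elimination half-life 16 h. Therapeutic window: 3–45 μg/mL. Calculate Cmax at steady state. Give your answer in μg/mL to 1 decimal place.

The dosing interval is 3 half-lives, so f = 2^(−3) = 0.125.
At steady state, R = 1/(1 − 0.125) = 8/7.
Single-dose peak C₀ = D/Vd = 5400/200 = 27 μg/mL.
Steady-state peak Cmax,ss = C₀·R = 27 × 8/7 ≈ 30.857 μg/mL.
Peak 30.9 μg/mL vs MTC 45 μg/mL: below toxic threshold.

30.9 μg/mL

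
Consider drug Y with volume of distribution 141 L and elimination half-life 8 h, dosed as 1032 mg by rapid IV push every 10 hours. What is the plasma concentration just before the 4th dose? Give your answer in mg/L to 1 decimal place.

4.9 mg/L

f = (1/2)^(τ/t½) = (1/2)^(10/8) ≈ 0.4204.
C₀ = D/Vd = 1032/141 ≈ 7.319 mg/L.
Before the 4th dose, 3 doses have been given. Superposition: Cmin = C₀·(f + f² + … + f^3).
≈ 7.319 × (0.4204 + 0.1767 + 0.0743) ≈ 7.319 × 0.6714 ≈ 4.914 mg/L.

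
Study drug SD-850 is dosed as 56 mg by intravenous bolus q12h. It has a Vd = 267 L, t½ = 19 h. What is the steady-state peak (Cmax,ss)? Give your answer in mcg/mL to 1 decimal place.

0.6 mcg/mL

τ/t½ = 12/19 ≈ 0.63158, so fraction remaining f = (1/2)^(12/19) ≈ 0.6455.
At steady state, accumulation factor R = 1/(1 − e^(−kτ)) ≈ 2.8209.
Single-dose peak C₀ = D/Vd = 56/267 ≈ 0.210 mcg/mL.
Steady-state peak Cmax,ss = C₀·R ≈ 0.210 × 2.8209 ≈ 0.592 mcg/mL.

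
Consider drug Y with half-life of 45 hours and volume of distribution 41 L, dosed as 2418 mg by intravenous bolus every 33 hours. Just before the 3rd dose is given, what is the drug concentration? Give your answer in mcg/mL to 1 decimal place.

f = (1/2)^(τ/t½) = (1/2)^(33/45) ≈ 0.6015.
C₀ = D/Vd = 2418/41 ≈ 58.976 mcg/mL.
Before the 3rd dose, 2 doses have been given. Superposition: Cmin = C₀·(f + f²).
≈ 58.976 × (0.6015 + 0.3618) ≈ 58.976 × 0.9633 ≈ 56.812 mcg/mL.

56.8 mcg/mL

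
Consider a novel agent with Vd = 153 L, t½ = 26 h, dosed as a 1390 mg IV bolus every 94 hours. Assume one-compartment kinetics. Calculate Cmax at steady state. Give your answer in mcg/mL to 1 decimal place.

9.9 mcg/mL

τ/t½ = 94/26 ≈ 3.6154, so fraction remaining f = (1/2)^(94/26) ≈ 0.0816.
At steady state, accumulation factor R = 1/(1 − e^(−kτ)) ≈ 1.0889.
Each bolus raises the concentration by D/Vd = 1390/153 ≈ 9.085 mcg/mL.
Steady-state peak Cmax,ss = C₀·R ≈ 9.085 × 1.0889 ≈ 9.893 mcg/mL.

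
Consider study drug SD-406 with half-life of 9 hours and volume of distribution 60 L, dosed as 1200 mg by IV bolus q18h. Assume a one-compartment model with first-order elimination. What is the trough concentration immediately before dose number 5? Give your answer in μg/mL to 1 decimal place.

6.6 μg/mL

f = (1/2)^(τ/t½) = (1/2)^(18/9) ≈ 0.2500.
C₀ = D/Vd = 1200/60 ≈ 20.000 μg/mL.
Before the 5th dose, 4 doses have been given. Superposition: Cmin = C₀·(f + f² + … + f^4).
≈ 20.000 × (0.2500 + 0.0625 + 0.0156 + 0.0039) ≈ 20.000 × 0.3320 ≈ 6.640 μg/mL.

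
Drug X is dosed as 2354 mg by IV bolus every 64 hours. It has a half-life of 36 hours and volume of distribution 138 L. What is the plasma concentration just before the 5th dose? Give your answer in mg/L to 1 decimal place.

f = (1/2)^(τ/t½) = (1/2)^(64/36) ≈ 0.2916.
C₀ = D/Vd = 2354/138 ≈ 17.058 mg/L.
Before the 5th dose, 4 doses have been given. Superposition: Cmin = C₀·(f + f² + … + f^4).
≈ 17.058 × (0.2916 + 0.0850 + 0.0248 + 0.0072) ≈ 17.058 × 0.4086 ≈ 6.970 mg/L.

7.0 mg/L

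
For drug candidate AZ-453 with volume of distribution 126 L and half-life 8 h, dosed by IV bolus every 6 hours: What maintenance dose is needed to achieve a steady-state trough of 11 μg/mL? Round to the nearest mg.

945 mg

τ/t½ = 6/8 ≈ 0.75, so f = (1/2)^(6/8) ≈ 0.594604.
Cmin,ss = (D/Vd)·f/(1−f), so D = Cmin,ss·Vd·(1−f)/f.
D = 11 × 126 × (1−f)/f ≈ 11 × 126 × 0.68179 ≈ 944.96 mg.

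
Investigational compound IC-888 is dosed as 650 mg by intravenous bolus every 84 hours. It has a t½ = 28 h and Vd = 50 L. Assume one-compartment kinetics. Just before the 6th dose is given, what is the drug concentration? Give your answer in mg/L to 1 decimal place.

f = (1/2)^(τ/t½) = (1/2)^(84/28) ≈ 0.1250.
C₀ = D/Vd = 650/50 ≈ 13.000 mg/L.
Before the 6th dose, 5 doses have been given. Superposition: Cmin = C₀·(f + f² + … + f^5).
≈ 13.000 × (0.1250 + 0.0156 + 0.0020 + 0.0002 + 0.0000) ≈ 13.000 × 0.1428 ≈ 1.856 mg/L.

1.9 mg/L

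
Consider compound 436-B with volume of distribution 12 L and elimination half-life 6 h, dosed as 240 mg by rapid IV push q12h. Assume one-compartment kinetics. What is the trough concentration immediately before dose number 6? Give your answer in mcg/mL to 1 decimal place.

6.7 mcg/mL

f = (1/2)^(τ/t½) = (1/2)^(12/6) ≈ 0.2500.
C₀ = D/Vd = 240/12 ≈ 20.000 mcg/mL.
Before the 6th dose, 5 doses have been given. Superposition: Cmin = C₀·(f + f² + … + f^5).
≈ 20.000 × (0.2500 + 0.0625 + 0.0156 + 0.0039 + 0.0010) ≈ 20.000 × 0.3330 ≈ 6.660 mcg/mL.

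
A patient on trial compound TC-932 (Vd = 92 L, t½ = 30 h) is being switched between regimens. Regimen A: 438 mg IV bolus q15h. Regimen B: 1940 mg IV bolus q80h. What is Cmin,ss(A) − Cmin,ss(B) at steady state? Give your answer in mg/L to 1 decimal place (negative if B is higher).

Regimen A: f = (1/2)^(15/30) ≈ 0.7071; Cmin,ss = (438/92)·f/(1−f) ≈ 11.493 mg/L.
Regimen B: f = (1/2)^(80/30) ≈ 0.1575; Cmin,ss = (1940/92)·f/(1−f) ≈ 3.942 mg/L.
Difference ≈ 11.493 − 3.942 ≈ 7.551 mg/L.

7.6 mg/L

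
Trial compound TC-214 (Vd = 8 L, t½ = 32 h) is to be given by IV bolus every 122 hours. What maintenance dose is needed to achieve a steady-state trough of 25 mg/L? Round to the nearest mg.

2610 mg

τ/t½ = 122/32 ≈ 3.8125, so f = (1/2)^(122/32) ≈ 0.071174.
Cmin,ss = (D/Vd)·f/(1−f), so D = Cmin,ss·Vd·(1−f)/f.
D = 25 × 8 × (1−f)/f ≈ 25 × 8 × 13.05007 ≈ 2610.01 mg.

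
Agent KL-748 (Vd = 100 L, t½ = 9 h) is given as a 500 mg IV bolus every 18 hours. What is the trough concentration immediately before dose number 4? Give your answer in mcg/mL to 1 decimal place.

f = (1/2)^(τ/t½) = (1/2)^(18/9) ≈ 0.2500.
C₀ = D/Vd = 500/100 ≈ 5.000 mcg/mL.
Before the 4th dose, 3 doses have been given. Superposition: Cmin = C₀·(f + f² + … + f^3).
≈ 5.000 × (0.2500 + 0.0625 + 0.0156) ≈ 5.000 × 0.3281 ≈ 1.641 mcg/mL.

1.6 mcg/mL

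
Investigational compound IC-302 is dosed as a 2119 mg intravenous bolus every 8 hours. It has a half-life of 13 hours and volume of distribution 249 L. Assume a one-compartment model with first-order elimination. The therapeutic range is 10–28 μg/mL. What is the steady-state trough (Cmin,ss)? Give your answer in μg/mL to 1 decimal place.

Over one 8-h interval, 8/13 ≈ 0.61538 half-lives elapse, leaving f ≈ 0.6528 of each dose.
Single-dose peak C₀ = D/Vd = 2119/249 ≈ 8.510 μg/mL.
Steady-state trough Cmin,ss = C₀·f/(1−f) ≈ 8.510 × 0.6528/0.3472 ≈ 16.000 μg/mL.
Trough 16.0 μg/mL vs MEC 10 μg/mL: adequate.

16.0 μg/mL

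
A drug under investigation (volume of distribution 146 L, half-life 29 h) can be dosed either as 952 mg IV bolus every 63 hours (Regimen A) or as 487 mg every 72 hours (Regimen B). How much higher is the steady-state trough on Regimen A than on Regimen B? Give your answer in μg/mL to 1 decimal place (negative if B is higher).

Regimen A: f = (1/2)^(63/29) ≈ 0.2218; Cmin,ss = (952/146)·f/(1−f) ≈ 1.858 μg/mL.
Regimen B: f = (1/2)^(72/29) ≈ 0.1789; Cmin,ss = (487/146)·f/(1−f) ≈ 0.727 μg/mL.
Difference ≈ 1.858 − 0.727 ≈ 1.131 μg/mL.

1.1 μg/mL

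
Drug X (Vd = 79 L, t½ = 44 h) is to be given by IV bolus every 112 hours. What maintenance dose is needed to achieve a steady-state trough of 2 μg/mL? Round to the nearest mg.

764 mg

τ/t½ = 112/44 ≈ 2.5455, so f = (1/2)^(112/44) ≈ 0.171294.
Cmin,ss = (D/Vd)·f/(1−f), so D = Cmin,ss·Vd·(1−f)/f.
D = 2 × 79 × (1−f)/f ≈ 2 × 79 × 4.83792 ≈ 764.39 mg.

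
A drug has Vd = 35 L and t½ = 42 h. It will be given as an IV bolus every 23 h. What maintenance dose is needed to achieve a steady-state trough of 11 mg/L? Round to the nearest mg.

178 mg

τ/t½ = 23/42 ≈ 0.54762, so f = (1/2)^(23/42) ≈ 0.684148.
Cmin,ss = (D/Vd)·f/(1−f), so D = Cmin,ss·Vd·(1−f)/f.
D = 11 × 35 × (1−f)/f ≈ 11 × 35 × 0.46167 ≈ 177.74 mg.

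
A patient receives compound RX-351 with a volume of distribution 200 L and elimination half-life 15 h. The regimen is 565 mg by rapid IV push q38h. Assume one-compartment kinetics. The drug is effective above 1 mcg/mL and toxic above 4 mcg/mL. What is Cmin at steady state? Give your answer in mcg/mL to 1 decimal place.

0.6 mcg/mL

τ/t½ = 38/15 ≈ 2.5333, so fraction remaining f = (1/2)^(38/15) ≈ 0.1727.
Single-dose peak C₀ = D/Vd = 565/200 ≈ 2.825 mcg/mL.
Steady-state trough Cmin,ss = C₀·f/(1−f) ≈ 2.825 × 0.1727/0.8273 ≈ 0.590 mcg/mL.
Trough 0.6 mcg/mL vs MEC 1 mcg/mL: subtherapeutic.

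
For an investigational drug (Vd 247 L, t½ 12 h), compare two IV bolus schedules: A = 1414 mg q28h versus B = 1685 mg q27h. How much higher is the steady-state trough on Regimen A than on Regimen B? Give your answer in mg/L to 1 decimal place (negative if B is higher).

-0.4 mg/L

Regimen A: f = (1/2)^(28/12) ≈ 0.1984; Cmin,ss = (1414/247)·f/(1−f) ≈ 1.417 mg/L.
Regimen B: f = (1/2)^(27/12) ≈ 0.2102; Cmin,ss = (1685/247)·f/(1−f) ≈ 1.816 mg/L.
Difference ≈ 1.417 − 1.816 ≈ -0.399 mg/L.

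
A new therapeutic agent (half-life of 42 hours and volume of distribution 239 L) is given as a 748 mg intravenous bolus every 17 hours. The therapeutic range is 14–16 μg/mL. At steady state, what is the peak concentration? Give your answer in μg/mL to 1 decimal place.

12.8 μg/mL

k = ln2/t½ = ln2/42 ≈ 0.016504 h⁻¹; fraction remaining f = e^(−kτ) = e^(−0.016504×17) ≈ 0.7554.
At steady state, accumulation factor R = 1/(1 − e^(−kτ)) ≈ 4.0883.
Each bolus raises the concentration by D/Vd = 748/239 ≈ 3.130 μg/mL.
Steady-state peak Cmax,ss = C₀·R ≈ 3.130 × 4.0883 ≈ 12.796 μg/mL.
Peak 12.8 μg/mL vs MTC 16 μg/mL: below toxic threshold.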